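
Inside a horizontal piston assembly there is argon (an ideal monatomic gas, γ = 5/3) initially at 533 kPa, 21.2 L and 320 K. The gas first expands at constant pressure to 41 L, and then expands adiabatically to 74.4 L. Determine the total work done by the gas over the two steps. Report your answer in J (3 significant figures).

W_total ≈ 21300 J

Step 1 (isobaric): W = PΔV = (533 kPa)(41 − 21.2 L) = 10553 J.
After step 1: P = 533 kPa, V = 41 L, T = 618.9 K.
Step 2 (adiabatic): W = (P₁V₁ − P₂V₂)/(γ−1) = (21853 − 14689)/0.667 = 10746 J.
W_total = 10553 + 10746 = 21300 J.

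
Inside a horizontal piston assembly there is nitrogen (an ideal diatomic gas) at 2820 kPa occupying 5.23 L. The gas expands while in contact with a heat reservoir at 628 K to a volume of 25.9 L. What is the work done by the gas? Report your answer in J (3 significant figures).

Isothermal: W = nRT ln(V₂/V₁) = P₁V₁ ln(V₂/V₁).
P₁V₁ = (2820 kPa)(5.23 L) = 14749 J.
W = 14749 × ln(25.9/5.23) = 14749 × 1.6
W_by_gas = 23595 J.

W ≈ 23600 J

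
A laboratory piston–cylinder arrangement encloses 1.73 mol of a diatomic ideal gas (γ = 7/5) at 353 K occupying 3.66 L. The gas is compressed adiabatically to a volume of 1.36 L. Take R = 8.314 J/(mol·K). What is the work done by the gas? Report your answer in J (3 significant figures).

W ≈ -6170 J

Adiabatic: TV^(γ−1) = const with γ = 7/5.
T₂ = T₁ (V₁/V₂)^(γ−1) = 353 × (3.66/1.36)^0.4 = 353 × 1.486 = 524.5 K.
W_by = nCᵥ(T₁ − T₂) = (1.73)(20.79)(353 − 524.5) = -6167 J.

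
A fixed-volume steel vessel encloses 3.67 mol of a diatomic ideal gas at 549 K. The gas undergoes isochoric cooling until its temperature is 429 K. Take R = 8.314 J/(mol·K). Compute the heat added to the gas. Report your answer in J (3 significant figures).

Constant volume ⇒ W = 0, so Q = ΔU = nCᵥΔT with Cᵥ = 5R/2 = 20.79 J/(mol·K).
ΔU = (3.67)(20.79)(429 − 549) = -9154 J.

Q ≈ -9150 J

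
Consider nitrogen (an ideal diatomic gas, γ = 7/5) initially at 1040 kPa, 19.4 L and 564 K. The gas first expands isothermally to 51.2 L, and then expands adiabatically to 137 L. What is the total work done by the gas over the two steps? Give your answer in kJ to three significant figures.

Step 1 (isothermal): W = P₁V₁ ln(V₂/V₁) = (20176) ln(51.2/19.4) = 19580 J.
After step 1: P = 394.1 kPa, V = 51.2 L, T = 564 K.
Step 2 (adiabatic): W = (P₁V₁ − P₂V₂)/(γ−1) = (20176 − 13610)/0.4 = 16415 J.
W_total = 19580 + 16415 = 35995 J.

W_total ≈ 36.0 kJ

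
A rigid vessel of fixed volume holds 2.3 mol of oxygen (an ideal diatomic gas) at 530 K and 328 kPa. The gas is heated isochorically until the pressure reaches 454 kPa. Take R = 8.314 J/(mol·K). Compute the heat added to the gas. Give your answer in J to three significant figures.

Constant volume ⇒ W = 0, so Q = ΔU = nCᵥΔT with Cᵥ = 5R/2 = 20.79 J/(mol·K).
At constant V, T₂/T₁ = P₂/P₁ ⇒ ΔT = T₁(P₂/P₁ − 1) = 530·(454/328 − 1) = 203.6 K.
ΔU = (2.3)(20.79)(203.6) = 9733 J.

Q ≈ 9730 J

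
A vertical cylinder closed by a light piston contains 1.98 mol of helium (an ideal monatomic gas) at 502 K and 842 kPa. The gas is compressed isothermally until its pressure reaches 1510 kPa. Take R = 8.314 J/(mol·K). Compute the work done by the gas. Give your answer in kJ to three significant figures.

Isothermal process: W = nRT ln(V₂/V₁) = nRT ln(P₁/P₂).
W = (1.98)(8.314)(502) × ln(842/1510)
  = 8264 × ln(0.5576) = 8264 × -0.5841
W_by_gas = -4827 J.

W ≈ -4.83 kJ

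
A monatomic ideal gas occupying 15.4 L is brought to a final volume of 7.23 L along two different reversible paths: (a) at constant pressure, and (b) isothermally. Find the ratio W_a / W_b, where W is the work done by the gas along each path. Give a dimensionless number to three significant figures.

Path (a) isobaric: W = P₁(V₂ − V₁) → W_a/(P₁V₁) = -0.5305.
Path (b) isothermal: W = P₁V₁ ln(V₂/V₁) → W_b/(P₁V₁) = -0.7561.
W_a / W_b = -0.5305 / -0.7561 = 0.7016.

W_a / W_b ≈ 0.702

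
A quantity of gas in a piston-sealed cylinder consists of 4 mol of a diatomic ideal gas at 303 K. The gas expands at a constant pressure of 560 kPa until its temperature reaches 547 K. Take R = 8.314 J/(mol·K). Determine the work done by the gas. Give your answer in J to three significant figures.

W ≈ 8110 J

Isobaric: W = P ΔV = nR ΔT.
W = (4)(8.314)(547 − 303) = 8114 J.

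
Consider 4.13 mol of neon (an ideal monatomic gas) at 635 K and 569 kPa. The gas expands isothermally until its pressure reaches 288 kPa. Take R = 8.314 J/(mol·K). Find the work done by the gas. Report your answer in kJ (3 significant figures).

Isothermal process: W = nRT ln(V₂/V₁) = nRT ln(P₁/P₂).
W = (4.13)(8.314)(635) × ln(569/288)
  = 21804 × ln(1.976) = 21804 × 0.6809
W_by_gas = 14847 J.

W ≈ 14.8 kJ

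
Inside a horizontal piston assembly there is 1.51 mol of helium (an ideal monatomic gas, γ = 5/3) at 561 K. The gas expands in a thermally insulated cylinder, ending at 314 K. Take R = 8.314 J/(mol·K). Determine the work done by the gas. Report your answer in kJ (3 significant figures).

W ≈ 4.65 kJ

Adiabatic ⇒ Q = 0, so W_by = −ΔU = nCᵥ(T₁ − T₂).
Cᵥ = 3R/2 = 12.47 J/(mol·K).
W = (1.51)(12.47)(561 − 314) = 4651 J.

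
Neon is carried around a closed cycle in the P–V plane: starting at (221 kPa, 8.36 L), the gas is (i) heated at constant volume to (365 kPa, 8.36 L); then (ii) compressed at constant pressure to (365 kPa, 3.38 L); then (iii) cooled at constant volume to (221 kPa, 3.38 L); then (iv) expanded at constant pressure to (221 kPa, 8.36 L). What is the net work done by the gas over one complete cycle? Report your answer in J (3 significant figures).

Constant-volume legs do no work.
W(ii) = (365)(3.38 − 8.36) = -1818 J; W(iv) = (221)(8.36 − 3.38) = 1101 J.
W_net = -1818 + 1101 = -717.1 J (the counter-clockwise enclosed area).

W_net ≈ -717 J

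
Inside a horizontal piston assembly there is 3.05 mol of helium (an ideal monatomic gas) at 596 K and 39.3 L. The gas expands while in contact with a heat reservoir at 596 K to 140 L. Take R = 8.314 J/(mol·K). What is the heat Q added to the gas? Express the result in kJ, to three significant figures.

Isothermal ⇒ ΔU = 0, so Q = W = nRT ln(V₂/V₁).
Q = (3.05)(8.314)(596) ln(140/39.3) = 15113 × 1.27 = 19200 J.

Q ≈ 19.2 kJ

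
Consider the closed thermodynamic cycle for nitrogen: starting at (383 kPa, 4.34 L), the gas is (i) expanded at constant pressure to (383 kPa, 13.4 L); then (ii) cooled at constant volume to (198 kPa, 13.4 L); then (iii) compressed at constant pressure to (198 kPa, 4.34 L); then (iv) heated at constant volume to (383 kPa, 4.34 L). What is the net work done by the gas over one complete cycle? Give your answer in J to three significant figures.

Constant-volume legs do no work.
W(i) = (383)(13.4 − 4.34) = 3470 J; W(iii) = (198)(4.34 − 13.4) = -1794 J.
W_net = 3470 − 1794 = 1676 J (the clockwise enclosed area).

W_net ≈ 1680 J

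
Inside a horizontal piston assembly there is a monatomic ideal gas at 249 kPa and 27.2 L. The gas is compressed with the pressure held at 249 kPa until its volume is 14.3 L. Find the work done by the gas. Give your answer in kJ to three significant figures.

W ≈ -3.21 kJ

Isobaric: W = P ΔV.
W = (249 kPa)(14.3 − 27.2 L) = (249)(-12.9) = -3212 J.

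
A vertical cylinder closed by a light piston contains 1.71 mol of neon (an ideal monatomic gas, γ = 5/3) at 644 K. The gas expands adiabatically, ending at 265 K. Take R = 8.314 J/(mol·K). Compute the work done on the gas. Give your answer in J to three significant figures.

W ≈ -8080 J

Adiabatic ⇒ Q = 0, so W_by = −ΔU = nCᵥ(T₁ − T₂).
Cᵥ = 3R/2 = 12.47 J/(mol·K).
W = (1.71)(12.47)(644 − 265) = 8082 J.
Work on gas = −W_by = -8082 J.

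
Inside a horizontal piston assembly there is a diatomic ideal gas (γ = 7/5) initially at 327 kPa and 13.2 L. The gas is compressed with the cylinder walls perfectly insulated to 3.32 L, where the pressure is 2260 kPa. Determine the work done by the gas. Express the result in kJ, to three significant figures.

W ≈ -7.97 kJ

Adiabatic: W = (P₁V₁ − P₂V₂)/(γ − 1) with γ = 7/5.
P₁V₁ = 4316 J, P₂V₂ = 7503 J.
W = (4316 − 7503) / 0.4 = -7967 J.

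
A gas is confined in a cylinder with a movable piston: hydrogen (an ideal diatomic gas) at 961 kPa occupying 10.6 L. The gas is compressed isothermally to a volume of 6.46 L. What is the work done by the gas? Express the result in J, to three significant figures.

W ≈ -5040 J

Isothermal: W = nRT ln(V₂/V₁) = P₁V₁ ln(V₂/V₁).
P₁V₁ = (961 kPa)(10.6 L) = 10187 J.
W = 10187 × ln(6.46/10.6) = 10187 × -0.4952
W_by_gas = -5045 J.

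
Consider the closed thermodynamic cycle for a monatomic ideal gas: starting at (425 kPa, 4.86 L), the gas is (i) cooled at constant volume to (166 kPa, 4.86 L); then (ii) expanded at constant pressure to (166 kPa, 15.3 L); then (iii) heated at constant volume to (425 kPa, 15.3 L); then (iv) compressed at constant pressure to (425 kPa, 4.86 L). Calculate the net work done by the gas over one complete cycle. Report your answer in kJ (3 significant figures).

Constant-volume legs do no work.
W(ii) = (166)(15.3 − 4.86) = 1733 J; W(iv) = (425)(4.86 − 15.3) = -4437 J.
W_net = 1733 − 4437 = -2704 J (the counter-clockwise enclosed area).

W_net ≈ -2.70 kJ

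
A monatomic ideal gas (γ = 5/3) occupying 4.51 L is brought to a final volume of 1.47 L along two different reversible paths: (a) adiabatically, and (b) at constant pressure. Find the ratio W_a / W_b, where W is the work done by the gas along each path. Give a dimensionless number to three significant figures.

W_a / W_b ≈ 2.47

Path (a) adiabatic: W = P₁V₁(1 − (V₁/V₂)^(γ−1))/(γ−1) → W_a/(P₁V₁) = -1.667.
Path (b) isobaric: W = P₁(V₂ − V₁) → W_b/(P₁V₁) = -0.6741.
W_a / W_b = -1.667 / -0.6741 = 2.473.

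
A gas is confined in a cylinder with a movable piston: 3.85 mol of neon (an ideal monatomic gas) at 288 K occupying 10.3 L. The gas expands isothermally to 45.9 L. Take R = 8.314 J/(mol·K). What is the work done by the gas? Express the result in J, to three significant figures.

Isothermal: W = nRT ln(V₂/V₁).
W = (3.85)(8.314)(288) × ln(45.9/10.3)
  = 9219 × 1.494
W_by_gas = 13775 J.

W ≈ 13800 J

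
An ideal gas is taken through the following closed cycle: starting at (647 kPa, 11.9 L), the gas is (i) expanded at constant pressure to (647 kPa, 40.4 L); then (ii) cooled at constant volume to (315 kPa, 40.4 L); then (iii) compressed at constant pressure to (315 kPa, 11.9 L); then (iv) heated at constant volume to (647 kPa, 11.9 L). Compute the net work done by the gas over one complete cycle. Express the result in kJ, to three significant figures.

W_net ≈ 9.46 kJ

Constant-volume legs do no work.
W(i) = (647)(40.4 − 11.9) = 18440 J; W(iii) = (315)(11.9 − 40.4) = -8978 J.
W_net = 18440 − 8978 = 9462 J (the clockwise enclosed area).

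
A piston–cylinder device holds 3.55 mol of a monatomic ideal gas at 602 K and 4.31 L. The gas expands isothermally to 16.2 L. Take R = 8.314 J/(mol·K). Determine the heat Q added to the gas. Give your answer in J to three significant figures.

Isothermal ⇒ ΔU = 0, so Q = W = nRT ln(V₂/V₁).
Q = (3.55)(8.314)(602) ln(16.2/4.31) = 17768 × 1.324 = 23526 J.

Q ≈ 23500 J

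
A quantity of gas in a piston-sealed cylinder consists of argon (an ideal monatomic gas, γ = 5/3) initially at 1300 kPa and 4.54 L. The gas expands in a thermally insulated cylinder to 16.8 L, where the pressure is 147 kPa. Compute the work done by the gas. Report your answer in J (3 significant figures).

W ≈ 5150 J

Adiabatic: W = (P₁V₁ − P₂V₂)/(γ − 1) with γ = 5/3.
P₁V₁ = 5902 J, P₂V₂ = 2470 J.
W = (5902 − 2470) / 0.6667 = 5149 J.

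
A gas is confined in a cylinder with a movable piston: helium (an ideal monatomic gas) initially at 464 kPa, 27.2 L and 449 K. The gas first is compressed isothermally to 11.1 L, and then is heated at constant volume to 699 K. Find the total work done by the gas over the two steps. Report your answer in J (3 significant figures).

W_total ≈ -11300 J

Step 1 (isothermal): W = P₁V₁ ln(V₂/V₁) = (12621) ln(11.1/27.2) = -11312 J.
Step 2 (isochoric): W = 0 (constant volume).
W_total = -11312 + 0 = -11312 J.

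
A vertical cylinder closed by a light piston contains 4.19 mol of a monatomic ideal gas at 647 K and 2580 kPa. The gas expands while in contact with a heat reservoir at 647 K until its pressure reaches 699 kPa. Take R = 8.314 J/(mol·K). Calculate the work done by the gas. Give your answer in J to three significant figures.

W ≈ 29400 J

Isothermal process: W = nRT ln(V₂/V₁) = nRT ln(P₁/P₂).
W = (4.19)(8.314)(647) × ln(2580/699)
  = 22539 × ln(3.691) = 22539 × 1.306
W_by_gas = 29433 J.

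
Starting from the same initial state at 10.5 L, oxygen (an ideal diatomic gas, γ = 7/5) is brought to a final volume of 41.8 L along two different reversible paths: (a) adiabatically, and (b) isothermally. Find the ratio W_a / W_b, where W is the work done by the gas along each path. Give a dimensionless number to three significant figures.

W_a / W_b ≈ 0.768

Path (a) adiabatic: W = P₁V₁(1 − (V₁/V₂)^(γ−1))/(γ−1) → W_a/(P₁V₁) = 1.061.
Path (b) isothermal: W = P₁V₁ ln(V₂/V₁) → W_b/(P₁V₁) = 1.382.
W_a / W_b = 1.061 / 1.382 = 0.7683.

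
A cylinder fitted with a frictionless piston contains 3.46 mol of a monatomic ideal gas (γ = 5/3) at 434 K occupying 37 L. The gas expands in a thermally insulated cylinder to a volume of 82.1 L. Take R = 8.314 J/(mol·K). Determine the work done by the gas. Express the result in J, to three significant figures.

Adiabatic: TV^(γ−1) = const with γ = 5/3.
T₂ = T₁ (V₁/V₂)^(γ−1) = 434 × (37/82.1)^0.667 = 434 × 0.5878 = 255.1 K.
W_by = nCᵥ(T₁ − T₂) = (3.46)(12.47)(434 − 255.1) = 7719 J.

W ≈ 7720 J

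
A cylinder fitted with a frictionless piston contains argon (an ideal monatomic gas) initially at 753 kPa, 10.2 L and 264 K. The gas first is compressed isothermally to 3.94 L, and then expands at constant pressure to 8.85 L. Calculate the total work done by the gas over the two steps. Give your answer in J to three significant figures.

W_total ≈ 2270 J

Step 1 (isothermal): W = P₁V₁ ln(V₂/V₁) = (7681) ln(3.94/10.2) = -7306 J.
After step 1: P = 1949 kPa, V = 3.94 L, T = 264 K.
Step 2 (isobaric): W = PΔV = (1949 kPa)(8.85 − 3.94 L) = 9572 J.
W_total = -7306 + 9572 = 2266 J.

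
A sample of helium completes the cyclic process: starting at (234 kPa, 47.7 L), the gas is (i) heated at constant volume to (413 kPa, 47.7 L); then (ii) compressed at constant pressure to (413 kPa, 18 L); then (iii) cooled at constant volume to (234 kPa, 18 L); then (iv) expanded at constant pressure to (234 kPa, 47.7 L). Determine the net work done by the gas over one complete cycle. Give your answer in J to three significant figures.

Constant-volume legs do no work.
W(ii) = (413)(18 − 47.7) = -12266 J; W(iv) = (234)(47.7 − 18) = 6950 J.
W_net = -12266 + 6950 = -5316 J (the counter-clockwise enclosed area).

W_net ≈ -5320 J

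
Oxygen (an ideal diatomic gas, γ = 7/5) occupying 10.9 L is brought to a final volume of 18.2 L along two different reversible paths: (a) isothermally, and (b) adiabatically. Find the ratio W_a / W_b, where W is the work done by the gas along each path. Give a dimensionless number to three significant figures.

W_a / W_b ≈ 1.11

Path (a) isothermal: W = P₁V₁ ln(V₂/V₁) → W_a/(P₁V₁) = 0.5127.
Path (b) adiabatic: W = P₁V₁(1 − (V₁/V₂)^(γ−1))/(γ−1) → W_b/(P₁V₁) = 0.4635.
W_a / W_b = 0.5127 / 0.4635 = 1.106.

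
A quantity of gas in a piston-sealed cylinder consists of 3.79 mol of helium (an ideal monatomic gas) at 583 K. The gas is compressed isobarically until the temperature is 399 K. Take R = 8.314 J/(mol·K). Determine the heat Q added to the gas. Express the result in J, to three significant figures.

Q ≈ -14500 J

Isobaric: W = nRΔT = (3.79)(8.314)(-184) = -5798 J.
ΔU = nCᵥΔT with Cᵥ = 3R/2: ΔU = (3.79)(12.47)(-184) = -8697 J.
Q = ΔU + W = -8697 − 5798 = -14495 J.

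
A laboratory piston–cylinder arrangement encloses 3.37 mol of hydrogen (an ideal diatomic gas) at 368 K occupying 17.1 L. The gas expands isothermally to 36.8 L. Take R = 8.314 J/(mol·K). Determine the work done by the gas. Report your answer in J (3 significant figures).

Isothermal: W = nRT ln(V₂/V₁).
W = (3.37)(8.314)(368) × ln(36.8/17.1)
  = 10311 × 0.7664
W_by_gas = 7902 J.

W ≈ 7900 J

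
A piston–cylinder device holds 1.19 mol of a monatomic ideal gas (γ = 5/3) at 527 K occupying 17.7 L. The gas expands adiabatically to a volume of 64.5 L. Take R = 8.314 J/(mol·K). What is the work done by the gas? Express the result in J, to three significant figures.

Adiabatic: TV^(γ−1) = const with γ = 5/3.
T₂ = T₁ (V₁/V₂)^(γ−1) = 527 × (17.7/64.5)^0.667 = 527 × 0.4223 = 222.5 K.
W_by = nCᵥ(T₁ − T₂) = (1.19)(12.47)(527 − 222.5) = 4518 J.

W ≈ 4520 J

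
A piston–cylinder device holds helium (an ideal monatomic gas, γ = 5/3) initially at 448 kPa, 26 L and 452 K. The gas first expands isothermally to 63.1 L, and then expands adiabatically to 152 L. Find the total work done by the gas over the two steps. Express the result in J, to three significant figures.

W_total ≈ 18100 J

Step 1 (isothermal): W = P₁V₁ ln(V₂/V₁) = (11648) ln(63.1/26) = 10327 J.
After step 1: P = 184.6 kPa, V = 63.1 L, T = 452 K.
Step 2 (adiabatic): W = (P₁V₁ − P₂V₂)/(γ−1) = (11648 − 6482)/0.667 = 7749 J.
W_total = 10327 + 7749 = 18076 J.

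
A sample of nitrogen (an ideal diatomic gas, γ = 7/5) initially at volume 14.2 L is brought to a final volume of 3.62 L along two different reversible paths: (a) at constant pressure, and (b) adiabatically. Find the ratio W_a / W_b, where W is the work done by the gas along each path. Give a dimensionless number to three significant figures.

W_a / W_b ≈ 0.410

Path (a) isobaric: W = P₁(V₂ − V₁) → W_a/(P₁V₁) = -0.7451.
Path (b) adiabatic: W = P₁V₁(1 − (V₁/V₂)^(γ−1))/(γ−1) → W_b/(P₁V₁) = -1.819.
W_a / W_b = -0.7451 / -1.819 = 0.4096.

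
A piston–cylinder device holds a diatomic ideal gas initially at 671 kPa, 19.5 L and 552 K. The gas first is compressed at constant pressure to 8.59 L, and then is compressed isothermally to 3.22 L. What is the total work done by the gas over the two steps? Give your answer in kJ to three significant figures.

Step 1 (isobaric): W = PΔV = (671 kPa)(8.59 − 19.5 L) = -7321 J.
After step 1: P = 671 kPa, V = 8.59 L, T = 243.2 K.
Step 2 (isothermal): W = P₁V₁ ln(V₂/V₁) = (5764) ln(3.22/8.59) = -5656 J.
W_total = -7321 − 5656 = -12976 J.

W_total ≈ -13.0 kJ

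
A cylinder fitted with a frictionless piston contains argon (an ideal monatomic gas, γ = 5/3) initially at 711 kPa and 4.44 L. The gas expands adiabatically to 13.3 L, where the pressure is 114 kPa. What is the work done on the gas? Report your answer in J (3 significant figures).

Adiabatic: W = (P₁V₁ − P₂V₂)/(γ − 1) with γ = 5/3.
P₁V₁ = 3157 J, P₂V₂ = 1516 J.
W = (3157 − 1516) / 0.6667 = 2461 J.
Work on gas = −W_by = -2461 J.

W ≈ -2460 J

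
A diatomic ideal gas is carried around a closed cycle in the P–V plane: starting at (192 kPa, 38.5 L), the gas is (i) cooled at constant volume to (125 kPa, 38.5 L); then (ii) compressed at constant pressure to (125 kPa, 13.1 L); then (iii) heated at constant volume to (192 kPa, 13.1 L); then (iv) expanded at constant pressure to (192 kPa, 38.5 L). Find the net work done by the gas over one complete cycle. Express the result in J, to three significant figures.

Constant-volume legs do no work.
W(ii) = (125)(13.1 − 38.5) = -3175 J; W(iv) = (192)(38.5 − 13.1) = 4877 J.
W_net = -3175 + 4877 = 1702 J (the clockwise enclosed area).

W_net ≈ 1700 J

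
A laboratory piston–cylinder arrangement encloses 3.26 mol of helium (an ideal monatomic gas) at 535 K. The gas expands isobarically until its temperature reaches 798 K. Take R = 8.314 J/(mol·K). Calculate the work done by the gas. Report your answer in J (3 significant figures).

Isobaric: W = P ΔV = nR ΔT.
W = (3.26)(8.314)(798 − 535) = 7128 J.

W ≈ 7130 J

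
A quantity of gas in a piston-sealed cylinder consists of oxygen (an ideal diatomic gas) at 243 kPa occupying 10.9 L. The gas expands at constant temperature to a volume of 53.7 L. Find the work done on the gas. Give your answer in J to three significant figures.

Isothermal: W = nRT ln(V₂/V₁) = P₁V₁ ln(V₂/V₁).
P₁V₁ = (243 kPa)(10.9 L) = 2649 J.
W = 2649 × ln(53.7/10.9) = 2649 × 1.595
W_by_gas = 4224 J; work on gas = −W_by = -4224 J.

W ≈ -4220 J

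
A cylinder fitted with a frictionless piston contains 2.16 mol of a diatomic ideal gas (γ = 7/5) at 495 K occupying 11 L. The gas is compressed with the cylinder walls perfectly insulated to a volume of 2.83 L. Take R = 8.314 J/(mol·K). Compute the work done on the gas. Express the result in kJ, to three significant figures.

Adiabatic: TV^(γ−1) = const with γ = 7/5.
T₂ = T₁ (V₁/V₂)^(γ−1) = 495 × (11/2.83)^0.4 = 495 × 1.721 = 852 K.
W_by = nCᵥ(T₁ − T₂) = (2.16)(20.79)(495 − 852) = -16028 J.
Work on gas = −W_by = 16028 J.

W ≈ 16.0 kJ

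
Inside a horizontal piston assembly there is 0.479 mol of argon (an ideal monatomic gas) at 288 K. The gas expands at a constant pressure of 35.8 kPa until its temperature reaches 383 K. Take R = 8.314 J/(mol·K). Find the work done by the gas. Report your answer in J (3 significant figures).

W ≈ 378 J

Isobaric: W = P ΔV = nR ΔT.
W = (0.479)(8.314)(383 − 288) = 378.3 J.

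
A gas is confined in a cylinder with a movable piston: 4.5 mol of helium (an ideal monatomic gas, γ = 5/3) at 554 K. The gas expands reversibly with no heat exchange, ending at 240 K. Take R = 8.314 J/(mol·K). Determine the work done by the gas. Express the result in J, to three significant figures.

Adiabatic ⇒ Q = 0, so W_by = −ΔU = nCᵥ(T₁ − T₂).
Cᵥ = 3R/2 = 12.47 J/(mol·K).
W = (4.5)(12.47)(554 − 240) = 17622 J.

W ≈ 17600 J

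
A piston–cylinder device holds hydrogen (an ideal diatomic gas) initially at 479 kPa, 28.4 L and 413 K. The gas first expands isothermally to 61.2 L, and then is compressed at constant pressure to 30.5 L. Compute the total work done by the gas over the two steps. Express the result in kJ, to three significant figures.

W_total ≈ 3.62 kJ

Step 1 (isothermal): W = P₁V₁ ln(V₂/V₁) = (13604) ln(61.2/28.4) = 10444 J.
After step 1: P = 222.3 kPa, V = 61.2 L, T = 413 K.
Step 2 (isobaric): W = PΔV = (222.3 kPa)(30.5 − 61.2 L) = -6824 J.
W_total = 10444 − 6824 = 3620 J.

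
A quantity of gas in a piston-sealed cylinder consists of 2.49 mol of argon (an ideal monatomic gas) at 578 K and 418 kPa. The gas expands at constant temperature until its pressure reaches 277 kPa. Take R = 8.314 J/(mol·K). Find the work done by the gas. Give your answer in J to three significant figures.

Isothermal process: W = nRT ln(V₂/V₁) = nRT ln(P₁/P₂).
W = (2.49)(8.314)(578) × ln(418/277)
  = 11966 × ln(1.509) = 11966 × 0.4115
W_by_gas = 4923 J.

W ≈ 4920 J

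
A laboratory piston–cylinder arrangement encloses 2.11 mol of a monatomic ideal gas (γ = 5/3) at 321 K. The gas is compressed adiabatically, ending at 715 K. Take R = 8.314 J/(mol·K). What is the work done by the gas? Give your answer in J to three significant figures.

Adiabatic ⇒ Q = 0, so W_by = −ΔU = nCᵥ(T₁ − T₂).
Cᵥ = 3R/2 = 12.47 J/(mol·K).
W = (2.11)(12.47)(321 − 715) = -10368 J.

W ≈ -10400 J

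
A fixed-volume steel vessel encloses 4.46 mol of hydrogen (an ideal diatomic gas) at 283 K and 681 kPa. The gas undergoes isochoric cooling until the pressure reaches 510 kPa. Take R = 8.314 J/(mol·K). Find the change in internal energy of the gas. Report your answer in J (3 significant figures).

ΔU ≈ -6590 J

Constant volume ⇒ W = 0, so Q = ΔU = nCᵥΔT with Cᵥ = 5R/2 = 20.79 J/(mol·K).
At constant V, T₂/T₁ = P₂/P₁ ⇒ ΔT = T₁(P₂/P₁ − 1) = 283·(510/681 − 1) = -71.06 K.
ΔU = (4.46)(20.79)(-71.06) = -6587 J.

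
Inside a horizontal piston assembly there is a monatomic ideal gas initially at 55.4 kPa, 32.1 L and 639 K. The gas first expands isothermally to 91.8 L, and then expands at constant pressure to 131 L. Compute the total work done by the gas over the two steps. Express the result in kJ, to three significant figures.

W_total ≈ 2.63 kJ

Step 1 (isothermal): W = P₁V₁ ln(V₂/V₁) = (1778) ln(91.8/32.1) = 1869 J.
After step 1: P = 19.37 kPa, V = 91.8 L, T = 639 K.
Step 2 (isobaric): W = PΔV = (19.37 kPa)(131 − 91.8 L) = 759.4 J.
W_total = 1869 + 759.4 = 2628 J.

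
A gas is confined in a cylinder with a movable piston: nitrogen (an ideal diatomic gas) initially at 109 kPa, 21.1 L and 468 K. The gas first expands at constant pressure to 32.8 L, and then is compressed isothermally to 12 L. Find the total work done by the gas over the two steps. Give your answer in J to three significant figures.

W_total ≈ -2320 J

Step 1 (isobaric): W = PΔV = (109 kPa)(32.8 − 21.1 L) = 1275 J.
After step 1: P = 109 kPa, V = 32.8 L, T = 727.5 K.
Step 2 (isothermal): W = P₁V₁ ln(V₂/V₁) = (3575) ln(12/32.8) = -3595 J.
W_total = 1275 − 3595 = -2320 J.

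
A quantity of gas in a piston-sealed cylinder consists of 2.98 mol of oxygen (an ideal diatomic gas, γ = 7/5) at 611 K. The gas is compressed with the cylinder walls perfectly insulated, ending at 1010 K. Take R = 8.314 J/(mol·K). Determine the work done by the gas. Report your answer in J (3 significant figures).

W ≈ -24700 J

Adiabatic ⇒ Q = 0, so W_by = −ΔU = nCᵥ(T₁ − T₂).
Cᵥ = 5R/2 = 20.79 J/(mol·K).
W = (2.98)(20.79)(611 − 1010) = -24714 J.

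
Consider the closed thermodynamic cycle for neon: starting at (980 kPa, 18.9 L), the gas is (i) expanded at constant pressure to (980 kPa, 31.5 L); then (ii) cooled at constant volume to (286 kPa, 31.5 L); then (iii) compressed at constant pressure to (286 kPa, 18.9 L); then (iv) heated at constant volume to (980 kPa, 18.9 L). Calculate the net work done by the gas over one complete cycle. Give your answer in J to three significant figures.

Constant-volume legs do no work.
W(i) = (980)(31.5 − 18.9) = 12348 J; W(iii) = (286)(18.9 − 31.5) = -3604 J.
W_net = 12348 − 3604 = 8744 J (the clockwise enclosed area).

W_net ≈ 8740 J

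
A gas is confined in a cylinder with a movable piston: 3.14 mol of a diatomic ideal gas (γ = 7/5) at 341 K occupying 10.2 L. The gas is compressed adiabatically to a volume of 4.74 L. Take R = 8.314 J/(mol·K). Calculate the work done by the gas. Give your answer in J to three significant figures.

W ≈ -7980 J

Adiabatic: TV^(γ−1) = const with γ = 7/5.
T₂ = T₁ (V₁/V₂)^(γ−1) = 341 × (10.2/4.74)^0.4 = 341 × 1.359 = 463.3 K.
W_by = nCᵥ(T₁ − T₂) = (3.14)(20.79)(341 − 463.3) = -7983 J.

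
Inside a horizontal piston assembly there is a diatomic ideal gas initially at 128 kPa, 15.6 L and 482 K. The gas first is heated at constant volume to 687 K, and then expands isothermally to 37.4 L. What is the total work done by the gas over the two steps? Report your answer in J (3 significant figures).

Step 1 (isochoric): W = 0 (constant volume).
After step 1: P = 182.4 kPa (V unchanged).
Step 2 (isothermal): W = P₁V₁ ln(V₂/V₁) = (2846) ln(37.4/15.6) = 2489 J.
W_total = 0 + 2489 = 2489 J.

W_total ≈ 2490 J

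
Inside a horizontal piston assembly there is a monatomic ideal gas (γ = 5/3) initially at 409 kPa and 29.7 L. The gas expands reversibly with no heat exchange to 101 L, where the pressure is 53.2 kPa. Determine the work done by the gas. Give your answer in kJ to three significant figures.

W ≈ 10.2 kJ

Adiabatic: W = (P₁V₁ − P₂V₂)/(γ − 1) with γ = 5/3.
P₁V₁ = 12147 J, P₂V₂ = 5373 J.
W = (12147 − 5373) / 0.6667 = 10161 J.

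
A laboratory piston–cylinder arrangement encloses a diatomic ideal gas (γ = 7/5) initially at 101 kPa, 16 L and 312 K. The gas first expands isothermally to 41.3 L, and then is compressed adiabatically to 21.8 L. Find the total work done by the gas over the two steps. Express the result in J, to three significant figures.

Step 1 (isothermal): W = P₁V₁ ln(V₂/V₁) = (1616) ln(41.3/16) = 1532 J.
After step 1: P = 39.13 kPa, V = 41.3 L, T = 312 K.
Step 2 (adiabatic): W = (P₁V₁ − P₂V₂)/(γ−1) = (1616 − 2087)/0.4 = -1176 J.
W_total = 1532 − 1176 = 355.9 J.

W_total ≈ 356 J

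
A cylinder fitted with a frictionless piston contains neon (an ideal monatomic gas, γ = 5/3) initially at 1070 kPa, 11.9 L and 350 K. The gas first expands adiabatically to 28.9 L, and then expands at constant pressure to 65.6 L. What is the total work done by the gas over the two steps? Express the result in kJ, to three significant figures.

W_total ≈ 17.5 kJ

Step 1 (adiabatic): W = (P₁V₁ − P₂V₂)/(γ−1) = (12733 − 7047)/0.667 = 8528 J.
After step 1: P = 243.9 kPa, V = 28.9 L, T = 193.7 K.
Step 2 (isobaric): W = PΔV = (243.9 kPa)(65.6 − 28.9 L) = 8949 J.
W_total = 8528 + 8949 = 17478 J.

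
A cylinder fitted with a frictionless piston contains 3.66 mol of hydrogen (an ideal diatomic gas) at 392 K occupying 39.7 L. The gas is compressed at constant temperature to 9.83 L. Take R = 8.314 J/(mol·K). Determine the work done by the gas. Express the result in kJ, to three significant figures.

Isothermal: W = nRT ln(V₂/V₁).
W = (3.66)(8.314)(392) × ln(9.83/39.7)
  = 11928 × -1.396
W_by_gas = -16651 J.

W ≈ -16.7 kJ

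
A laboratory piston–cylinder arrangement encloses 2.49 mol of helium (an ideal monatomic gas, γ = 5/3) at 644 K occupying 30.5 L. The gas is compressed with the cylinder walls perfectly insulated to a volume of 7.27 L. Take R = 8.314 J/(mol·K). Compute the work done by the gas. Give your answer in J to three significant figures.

W ≈ -32000 J

Adiabatic: TV^(γ−1) = const with γ = 5/3.
T₂ = T₁ (V₁/V₂)^(γ−1) = 644 × (30.5/7.27)^0.667 = 644 × 2.601 = 1675 K.
W_by = nCᵥ(T₁ − T₂) = (2.49)(12.47)(644 − 1675) = -32021 J.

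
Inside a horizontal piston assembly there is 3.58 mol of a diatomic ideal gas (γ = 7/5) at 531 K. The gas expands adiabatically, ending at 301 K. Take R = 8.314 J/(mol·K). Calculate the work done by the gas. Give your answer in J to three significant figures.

Adiabatic ⇒ Q = 0, so W_by = −ΔU = nCᵥ(T₁ − T₂).
Cᵥ = 5R/2 = 20.79 J/(mol·K).
W = (3.58)(20.79)(531 − 301) = 17114 J.

W ≈ 17100 J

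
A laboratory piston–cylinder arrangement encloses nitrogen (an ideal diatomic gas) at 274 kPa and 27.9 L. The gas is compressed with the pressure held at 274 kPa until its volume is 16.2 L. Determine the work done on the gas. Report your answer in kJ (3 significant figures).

W ≈ 3.21 kJ

Isobaric: W = P ΔV.
W = (274 kPa)(16.2 − 27.9 L) = (274)(-11.7) = -3206 J.
Work on gas = −W_by = 3206 J.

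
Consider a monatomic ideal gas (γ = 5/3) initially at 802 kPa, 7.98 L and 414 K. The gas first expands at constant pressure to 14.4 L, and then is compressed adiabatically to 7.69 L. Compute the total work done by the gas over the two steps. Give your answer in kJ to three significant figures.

Step 1 (isobaric): W = PΔV = (802 kPa)(14.4 − 7.98 L) = 5149 J.
After step 1: P = 802 kPa, V = 14.4 L, T = 747.1 K.
Step 2 (adiabatic): W = (P₁V₁ − P₂V₂)/(γ−1) = (11549 − 17545)/0.667 = -8995 J.
W_total = 5149 − 8995 = -3846 J.

W_total ≈ -3.85 kJ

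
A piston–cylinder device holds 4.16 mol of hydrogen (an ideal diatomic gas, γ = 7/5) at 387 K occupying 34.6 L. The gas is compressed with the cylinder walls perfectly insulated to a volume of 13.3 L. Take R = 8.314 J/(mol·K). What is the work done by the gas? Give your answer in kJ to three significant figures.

Adiabatic: TV^(γ−1) = const with γ = 7/5.
T₂ = T₁ (V₁/V₂)^(γ−1) = 387 × (34.6/13.3)^0.4 = 387 × 1.466 = 567.3 K.
W_by = nCᵥ(T₁ − T₂) = (4.16)(20.79)(387 − 567.3) = -15588 J.

W ≈ -15.6 kJ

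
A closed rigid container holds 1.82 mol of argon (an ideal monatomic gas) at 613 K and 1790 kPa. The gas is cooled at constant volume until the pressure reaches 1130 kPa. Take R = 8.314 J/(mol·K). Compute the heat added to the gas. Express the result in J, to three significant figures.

Constant volume ⇒ W = 0, so Q = ΔU = nCᵥΔT with Cᵥ = 3R/2 = 12.47 J/(mol·K).
At constant V, T₂/T₁ = P₂/P₁ ⇒ ΔT = T₁(P₂/P₁ − 1) = 613·(1130/1790 − 1) = -226 K.
ΔU = (1.82)(12.47)(-226) = -5130 J.

Q ≈ -5130 J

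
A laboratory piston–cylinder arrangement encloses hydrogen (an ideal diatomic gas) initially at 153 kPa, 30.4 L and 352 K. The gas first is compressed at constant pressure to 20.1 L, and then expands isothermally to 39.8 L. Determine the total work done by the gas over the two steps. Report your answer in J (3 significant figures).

Step 1 (isobaric): W = PΔV = (153 kPa)(20.1 − 30.4 L) = -1576 J.
After step 1: P = 153 kPa, V = 20.1 L, T = 232.7 K.
Step 2 (isothermal): W = P₁V₁ ln(V₂/V₁) = (3075) ln(39.8/20.1) = 2101 J.
W_total = -1576 + 2101 = 525 J.

W_total ≈ 525 J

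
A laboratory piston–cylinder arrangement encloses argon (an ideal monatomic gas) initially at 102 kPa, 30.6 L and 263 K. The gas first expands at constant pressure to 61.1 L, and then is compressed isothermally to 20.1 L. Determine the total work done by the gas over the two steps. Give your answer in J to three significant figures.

Step 1 (isobaric): W = PΔV = (102 kPa)(61.1 − 30.6 L) = 3111 J.
After step 1: P = 102 kPa, V = 61.1 L, T = 525.1 K.
Step 2 (isothermal): W = P₁V₁ ln(V₂/V₁) = (6232) ln(20.1/61.1) = -6929 J.
W_total = 3111 − 6929 = -3818 J.

W_total ≈ -3820 J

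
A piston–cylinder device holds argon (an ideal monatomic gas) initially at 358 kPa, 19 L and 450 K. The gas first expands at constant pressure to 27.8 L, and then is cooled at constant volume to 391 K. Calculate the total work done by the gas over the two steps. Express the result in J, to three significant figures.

Step 1 (isobaric): W = PΔV = (358 kPa)(27.8 − 19 L) = 3150 J.
Step 2 (isochoric): W = 0 (constant volume).
W_total = 3150 + 0 = 3150 J.

W_total ≈ 3150 J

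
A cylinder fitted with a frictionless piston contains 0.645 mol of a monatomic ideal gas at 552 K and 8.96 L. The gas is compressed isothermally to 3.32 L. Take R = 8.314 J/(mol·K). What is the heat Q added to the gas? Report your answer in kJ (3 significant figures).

Q ≈ -2.94 kJ

Isothermal ⇒ ΔU = 0, so Q = W = nRT ln(V₂/V₁).
Q = (0.645)(8.314)(552) ln(3.32/8.96) = 2960 × -0.9928 = -2939 J.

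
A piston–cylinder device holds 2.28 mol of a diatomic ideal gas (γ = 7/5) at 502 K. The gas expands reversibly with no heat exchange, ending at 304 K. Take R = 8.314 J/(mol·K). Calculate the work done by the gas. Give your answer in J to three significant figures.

Adiabatic ⇒ Q = 0, so W_by = −ΔU = nCᵥ(T₁ − T₂).
Cᵥ = 5R/2 = 20.79 J/(mol·K).
W = (2.28)(20.79)(502 − 304) = 9383 J.

W ≈ 9380 J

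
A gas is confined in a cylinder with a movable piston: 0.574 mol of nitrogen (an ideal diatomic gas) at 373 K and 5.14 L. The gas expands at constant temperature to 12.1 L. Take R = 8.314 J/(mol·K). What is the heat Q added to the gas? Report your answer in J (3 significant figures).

Isothermal ⇒ ΔU = 0, so Q = W = nRT ln(V₂/V₁).
Q = (0.574)(8.314)(373) ln(12.1/5.14) = 1780 × 0.8562 = 1524 J.

Q ≈ 1520 J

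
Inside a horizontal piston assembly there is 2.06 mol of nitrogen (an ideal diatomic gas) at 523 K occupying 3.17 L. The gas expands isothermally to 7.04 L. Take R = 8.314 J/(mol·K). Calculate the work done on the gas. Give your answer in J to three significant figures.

Isothermal: W = nRT ln(V₂/V₁).
W = (2.06)(8.314)(523) × ln(7.04/3.17)
  = 8957 × 0.7979
W_by_gas = 7147 J; work on gas = −W_by = -7147 J.

W ≈ -7150 J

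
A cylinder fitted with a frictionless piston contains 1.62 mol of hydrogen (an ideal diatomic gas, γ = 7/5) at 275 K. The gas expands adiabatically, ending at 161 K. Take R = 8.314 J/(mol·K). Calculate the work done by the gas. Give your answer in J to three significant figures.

Adiabatic ⇒ Q = 0, so W_by = −ΔU = nCᵥ(T₁ − T₂).
Cᵥ = 5R/2 = 20.79 J/(mol·K).
W = (1.62)(20.79)(275 − 161) = 3839 J.

W ≈ 3840 J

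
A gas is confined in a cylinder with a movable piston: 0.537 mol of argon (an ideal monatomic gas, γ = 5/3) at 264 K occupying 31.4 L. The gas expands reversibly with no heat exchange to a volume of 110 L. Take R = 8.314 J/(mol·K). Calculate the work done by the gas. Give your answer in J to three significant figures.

W ≈ 1000 J

Adiabatic: TV^(γ−1) = const with γ = 5/3.
T₂ = T₁ (V₁/V₂)^(γ−1) = 264 × (31.4/110)^0.667 = 264 × 0.4335 = 114.5 K.
W_by = nCᵥ(T₁ − T₂) = (0.537)(12.47)(264 − 114.5) = 1002 J.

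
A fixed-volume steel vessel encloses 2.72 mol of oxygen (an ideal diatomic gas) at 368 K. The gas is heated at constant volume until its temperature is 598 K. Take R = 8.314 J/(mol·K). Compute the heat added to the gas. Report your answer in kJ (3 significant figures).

Q ≈ 13.0 kJ

Constant volume ⇒ W = 0, so Q = ΔU = nCᵥΔT with Cᵥ = 5R/2 = 20.79 J/(mol·K).
ΔU = (2.72)(20.79)(598 − 368) = 13003 J.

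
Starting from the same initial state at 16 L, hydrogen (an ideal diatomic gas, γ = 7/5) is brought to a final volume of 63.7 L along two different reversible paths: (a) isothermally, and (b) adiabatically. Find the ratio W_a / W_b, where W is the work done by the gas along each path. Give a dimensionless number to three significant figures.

Path (a) isothermal: W = P₁V₁ ln(V₂/V₁) → W_a/(P₁V₁) = 1.382.
Path (b) adiabatic: W = P₁V₁(1 − (V₁/V₂)^(γ−1))/(γ−1) → W_b/(P₁V₁) = 1.061.
W_a / W_b = 1.382 / 1.061 = 1.302.

W_a / W_b ≈ 1.30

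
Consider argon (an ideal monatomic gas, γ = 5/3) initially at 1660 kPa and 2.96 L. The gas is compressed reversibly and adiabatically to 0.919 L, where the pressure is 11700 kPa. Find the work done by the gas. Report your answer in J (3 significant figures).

W ≈ -8760 J

Adiabatic: W = (P₁V₁ − P₂V₂)/(γ − 1) with γ = 5/3.
P₁V₁ = 4914 J, P₂V₂ = 10752 J.
W = (4914 − 10752) / 0.6667 = -8758 J.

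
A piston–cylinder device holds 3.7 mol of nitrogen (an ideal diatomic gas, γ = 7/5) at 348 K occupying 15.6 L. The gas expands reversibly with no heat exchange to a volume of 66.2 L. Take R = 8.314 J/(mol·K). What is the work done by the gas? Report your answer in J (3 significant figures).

Adiabatic: TV^(γ−1) = const with γ = 7/5.
T₂ = T₁ (V₁/V₂)^(γ−1) = 348 × (15.6/66.2)^0.4 = 348 × 0.5609 = 195.2 K.
W_by = nCᵥ(T₁ − T₂) = (3.7)(20.79)(348 − 195.2) = 11751 J.

W ≈ 11800 J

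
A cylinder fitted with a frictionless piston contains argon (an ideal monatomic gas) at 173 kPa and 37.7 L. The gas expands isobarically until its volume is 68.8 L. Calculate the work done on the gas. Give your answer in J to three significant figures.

Isobaric: W = P ΔV.
W = (173 kPa)(68.8 − 37.7 L) = (173)(31.1) = 5380 J.
Work on gas = −W_by = -5380 J.

W ≈ -5380 J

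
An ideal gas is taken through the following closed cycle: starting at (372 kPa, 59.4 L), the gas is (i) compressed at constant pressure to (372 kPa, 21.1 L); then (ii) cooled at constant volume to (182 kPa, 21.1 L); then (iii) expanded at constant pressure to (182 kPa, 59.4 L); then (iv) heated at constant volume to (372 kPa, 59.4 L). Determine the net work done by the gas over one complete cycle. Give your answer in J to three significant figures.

W_net ≈ -7280 J

Constant-volume legs do no work.
W(i) = (372)(21.1 − 59.4) = -14248 J; W(iii) = (182)(59.4 − 21.1) = 6971 J.
W_net = -14248 + 6971 = -7277 J (the counter-clockwise enclosed area).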